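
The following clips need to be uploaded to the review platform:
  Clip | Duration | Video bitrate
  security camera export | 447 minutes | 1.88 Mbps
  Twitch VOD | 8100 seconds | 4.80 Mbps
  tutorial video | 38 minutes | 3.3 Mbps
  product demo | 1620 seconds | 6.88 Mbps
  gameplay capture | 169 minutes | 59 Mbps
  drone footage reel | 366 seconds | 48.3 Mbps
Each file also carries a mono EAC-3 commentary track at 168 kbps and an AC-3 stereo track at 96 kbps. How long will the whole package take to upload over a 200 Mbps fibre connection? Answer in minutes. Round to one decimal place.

61.4 minutes

Audio total: 168 + 96 = 264 kbps = 0.264 Mbps.
security camera export: 2.144 Mbps × 26820 s = 57502.1 Mb
Twitch VOD: 5.064 Mbps × 8100 s = 41018.4 Mb
tutorial video: 3.564 Mbps × 2280 s = 8125.9 Mb
product demo: 7.144 Mbps × 1620 s = 11573.3 Mb
gameplay capture: 59.264 Mbps × 10140 s = 600937.0 Mb
drone footage reel: 48.564 Mbps × 366 s = 17774.4 Mb
Total: 736931.1 Mb = 92116.4 MB.
At 200 Mbps: 736931.1 / 200 = 3685 s ≈ 61.4 minutes.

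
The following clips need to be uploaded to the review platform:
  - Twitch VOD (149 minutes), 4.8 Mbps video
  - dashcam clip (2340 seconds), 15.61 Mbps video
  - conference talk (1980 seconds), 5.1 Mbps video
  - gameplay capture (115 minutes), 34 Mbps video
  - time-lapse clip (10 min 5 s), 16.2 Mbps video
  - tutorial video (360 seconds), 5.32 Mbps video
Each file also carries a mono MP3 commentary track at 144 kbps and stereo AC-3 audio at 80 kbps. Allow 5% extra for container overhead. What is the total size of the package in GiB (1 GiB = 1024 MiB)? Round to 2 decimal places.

Audio total: 144 + 80 = 224 kbps = 0.224 Mbps.
Twitch VOD: 5.024 Mbps × 8940 s × 1.05 = 47160.3 Mb
dashcam clip: 15.834 Mbps × 2340 s × 1.05 = 38904.1 Mb
conference talk: 5.324 Mbps × 1980 s × 1.05 = 11068.6 Mb
gameplay capture: 34.224 Mbps × 6900 s × 1.05 = 247952.9 Mb
time-lapse clip: 16.424 Mbps × 605 s × 1.05 = 10433.3 Mb
tutorial video: 5.544 Mbps × 360 s × 1.05 = 2095.6 Mb
Total: 357614.9 Mb = 44701.9 MB.
= 41.63 GiB.

41.63 GiB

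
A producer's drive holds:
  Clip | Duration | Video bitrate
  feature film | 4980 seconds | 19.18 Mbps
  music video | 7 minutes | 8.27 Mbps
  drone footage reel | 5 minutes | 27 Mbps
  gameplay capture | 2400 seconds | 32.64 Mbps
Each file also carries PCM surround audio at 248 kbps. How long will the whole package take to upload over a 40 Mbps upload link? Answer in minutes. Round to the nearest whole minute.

Audio: 248 kbps = 0.248 Mbps.
feature film: 19.428 Mbps × 4980 s = 96751.4 Mb
music video: 8.518 Mbps × 420 s = 3577.6 Mb
drone footage reel: 27.248 Mbps × 300 s = 8174.4 Mb
gameplay capture: 32.888 Mbps × 2400 s = 78931.2 Mb
Total: 187434.6 Mb = 23429.3 MB.
At 40 Mbps: 187434.6 / 40 = 4686 s ≈ 78.1 minutes.

78 minutes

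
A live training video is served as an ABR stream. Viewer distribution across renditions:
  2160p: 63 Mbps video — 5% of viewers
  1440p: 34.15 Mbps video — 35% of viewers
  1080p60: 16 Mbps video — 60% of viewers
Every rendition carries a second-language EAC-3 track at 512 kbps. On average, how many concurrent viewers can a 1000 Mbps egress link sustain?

Audio: 512 kbps = 0.512 Mbps.
Average per-viewer bitrate: 0.05×63.512 + 0.35×34.662 + 0.60×16.512 = 25.215 Mbps.
1000 Mbps = 1,000 Mbps; 1,000 / 25.215 = 39.66 → 39.

39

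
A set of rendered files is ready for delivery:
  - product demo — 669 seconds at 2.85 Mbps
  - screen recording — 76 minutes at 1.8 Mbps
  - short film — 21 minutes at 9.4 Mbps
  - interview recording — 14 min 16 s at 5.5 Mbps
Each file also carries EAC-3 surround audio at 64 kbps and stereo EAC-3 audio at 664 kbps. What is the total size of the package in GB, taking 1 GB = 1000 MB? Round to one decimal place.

Audio total: 64 + 664 = 728 kbps = 0.728 Mbps.
product demo: 3.578 Mbps × 669 s = 2393.7 Mb
screen recording: 2.528 Mbps × 4560 s = 11527.7 Mb
short film: 10.128 Mbps × 1260 s = 12761.3 Mb
interview recording: 6.228 Mbps × 856 s = 5331.2 Mb
Total: 32013.8 Mb = 4001.7 MB.
= 4.002 GB.

4.0 GB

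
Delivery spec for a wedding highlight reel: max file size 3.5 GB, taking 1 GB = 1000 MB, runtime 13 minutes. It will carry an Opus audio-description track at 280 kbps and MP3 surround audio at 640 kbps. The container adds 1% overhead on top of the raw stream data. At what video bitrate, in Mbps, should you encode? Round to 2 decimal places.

Budget: 3.5 GB = 28000.0 Mb.
Stream payload after overhead: 28000.0 / 1.01 = 27722.8 Mb.
13 min = 780 s
Total bitrate budget: 27722.8 Mb / 780 s = 35.542 Mbps.
Audio total: 280 + 640 = 920 kbps = 0.920 Mbps.
Video: 35.542 − 0.920 = 34.622 Mbps.

34.62 Mbps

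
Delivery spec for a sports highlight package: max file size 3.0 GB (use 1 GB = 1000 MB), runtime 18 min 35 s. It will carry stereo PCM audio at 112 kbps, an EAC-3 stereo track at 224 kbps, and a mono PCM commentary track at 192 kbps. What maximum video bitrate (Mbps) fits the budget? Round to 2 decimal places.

21.00 Mbps

Budget: 3.0 GB = 24000.0 Mb.
18 min 35 s = 1115 s
Total bitrate budget: 24000.0 Mb / 1115 s = 21.525 Mbps.
Audio total: 112 + 224 + 192 = 528 kbps = 0.528 Mbps.
Video: 21.525 − 0.528 = 20.997 Mbps.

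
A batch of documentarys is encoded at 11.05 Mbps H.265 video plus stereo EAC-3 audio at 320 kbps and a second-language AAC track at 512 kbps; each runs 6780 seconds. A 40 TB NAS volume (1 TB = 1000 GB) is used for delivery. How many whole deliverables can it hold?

Audio total: 320 + 512 = 832 kbps = 0.832 Mbps.
Total bitrate: 11.882 Mbps.
Per item: 11.882 Mbps × 6780 s = 80,560 Mb = 10,070 MB.
Capacity: 40 TB = 320,000,000 Mb; 3972.20 items → 3972 complete.

3972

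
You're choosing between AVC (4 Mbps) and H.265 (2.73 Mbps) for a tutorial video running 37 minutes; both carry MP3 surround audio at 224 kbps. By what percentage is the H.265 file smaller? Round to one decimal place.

37 min = 2220 s
Audio: 224 kbps = 0.224 Mbps.
AVC: 4.224 Mbps × 2220 s = 9377.3 Mb = 1.172 GB.
H.265: 2.954 Mbps × 2220 s = 6557.9 Mb = 0.820 GB.
Reduction: (1 − 0.820/1.172) × 100 = 30.07%.

30.1%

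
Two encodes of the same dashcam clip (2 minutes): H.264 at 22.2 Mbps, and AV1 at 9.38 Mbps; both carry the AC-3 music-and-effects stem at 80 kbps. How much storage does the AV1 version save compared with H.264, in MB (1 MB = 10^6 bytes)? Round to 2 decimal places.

2 min = 120 s
Audio: 80 kbps = 0.080 Mbps.
H.264: 22.280 Mbps × 120 s = 2673.6 Mb = 334.200 MB.
AV1: 9.460 Mbps × 120 s = 1135.2 Mb = 141.900 MB.
Saving: 334.200 − 141.900 = 192.300 MB.

192.30 MB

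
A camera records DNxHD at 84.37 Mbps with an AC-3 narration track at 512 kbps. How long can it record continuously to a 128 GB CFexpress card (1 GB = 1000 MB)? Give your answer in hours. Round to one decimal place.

Audio: 512 kbps = 0.512 Mbps.
Total bitrate: 84.37 + 0.512 = 84.882 Mbps.
Capacity: 128 GB = 1,024,000 Mb.
Recording time: 1,024,000 / 84.882 = 12,064 s ≈ 3.35 hours.

3.4 hours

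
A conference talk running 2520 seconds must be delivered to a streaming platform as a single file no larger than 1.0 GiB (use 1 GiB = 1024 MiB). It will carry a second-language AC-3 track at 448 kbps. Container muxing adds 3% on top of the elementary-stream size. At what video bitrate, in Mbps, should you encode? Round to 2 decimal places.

Budget: 1.0 GiB = 8589.9 Mb.
Stream payload after overhead: 8589.9 / 1.03 = 8339.7 Mb.
Total bitrate budget: 8339.7 Mb / 2520 s = 3.309 Mbps.
Audio: 448 kbps = 0.448 Mbps.
Video: 3.309 − 0.448 = 2.861 Mbps.

2.86 Mbps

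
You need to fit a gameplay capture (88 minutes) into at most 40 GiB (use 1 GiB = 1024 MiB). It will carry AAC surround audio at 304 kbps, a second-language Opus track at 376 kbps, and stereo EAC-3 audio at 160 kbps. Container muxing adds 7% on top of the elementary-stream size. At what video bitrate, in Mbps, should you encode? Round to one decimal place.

60.0 Mbps

Budget: 40 GiB = 343597.4 Mb.
Stream payload after overhead: 343597.4 / 1.07 = 321119.1 Mb.
88 min = 5280 s
Total bitrate budget: 321119.1 Mb / 5280 s = 60.818 Mbps.
Audio total: 304 + 376 + 160 = 840 kbps = 0.840 Mbps.
Video: 60.818 − 0.840 = 59.978 Mbps.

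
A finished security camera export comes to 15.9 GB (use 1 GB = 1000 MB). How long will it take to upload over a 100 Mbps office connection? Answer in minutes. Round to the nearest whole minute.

File: 15.9 GB = 127200.0 Mb.
At 100 Mbps: 127200.0 / 100 = 1272.0 s ≈ 21.2 minutes.

21 minutes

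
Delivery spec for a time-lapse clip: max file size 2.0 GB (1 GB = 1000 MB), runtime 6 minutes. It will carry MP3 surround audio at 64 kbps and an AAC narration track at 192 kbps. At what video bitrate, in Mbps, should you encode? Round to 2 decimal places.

44.19 Mbps

Budget: 2.0 GB = 16000.0 Mb.
6 min = 360 s
Total bitrate budget: 16000.0 Mb / 360 s = 44.444 Mbps.
Audio total: 64 + 192 = 256 kbps = 0.256 Mbps.
Video: 44.444 − 0.256 = 44.188 Mbps.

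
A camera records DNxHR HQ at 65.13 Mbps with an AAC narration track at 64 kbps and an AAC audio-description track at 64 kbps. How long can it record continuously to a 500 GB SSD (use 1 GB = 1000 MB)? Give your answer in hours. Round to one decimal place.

17.0 hours

Audio total: 64 + 64 = 128 kbps = 0.128 Mbps.
Total bitrate: 65.13 + 0.128 = 65.258 Mbps.
Capacity: 500 GB = 4,000,000 Mb.
Recording time: 4,000,000 / 65.258 = 61,295 s ≈ 17.0 hours.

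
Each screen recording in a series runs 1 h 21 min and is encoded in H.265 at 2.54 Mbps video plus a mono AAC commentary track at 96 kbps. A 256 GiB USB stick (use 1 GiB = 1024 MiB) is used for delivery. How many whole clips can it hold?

171

1 h 21 min = 81 min = 4860 s
Audio: 96 kbps = 0.096 Mbps.
Total bitrate: 2.636 Mbps.
Per item: 2.636 Mbps × 4860 s = 12,811 Mb = 1,601 MB.
Capacity: 256 GiB = 2,199,023 Mb; 171.65 items → 171 complete.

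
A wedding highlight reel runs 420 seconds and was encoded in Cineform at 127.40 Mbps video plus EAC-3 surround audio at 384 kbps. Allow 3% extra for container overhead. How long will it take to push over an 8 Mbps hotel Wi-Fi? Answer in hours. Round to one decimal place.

1.9 hours

Audio: 384 kbps = 0.384 Mbps.
Total bitrate: 127.784 Mbps.
File: 127.784 Mbps × 420 s = 53669.3 Mb.
With 3% container overhead: ×1.03. → 55279.4 Mb.
At 8 Mbps: 55279.4 / 8 = 6909.9 s ≈ 1.92 hours.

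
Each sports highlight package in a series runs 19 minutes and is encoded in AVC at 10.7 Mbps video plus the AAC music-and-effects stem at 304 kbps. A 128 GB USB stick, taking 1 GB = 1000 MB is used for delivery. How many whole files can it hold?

81

19 min = 1140 s
Audio: 304 kbps = 0.304 Mbps.
Total bitrate: 11.004 Mbps.
Per item: 11.004 Mbps × 1140 s = 12,545 Mb = 1,568 MB.
Capacity: 128 GB = 1,024,000 Mb; 81.63 items → 81 complete.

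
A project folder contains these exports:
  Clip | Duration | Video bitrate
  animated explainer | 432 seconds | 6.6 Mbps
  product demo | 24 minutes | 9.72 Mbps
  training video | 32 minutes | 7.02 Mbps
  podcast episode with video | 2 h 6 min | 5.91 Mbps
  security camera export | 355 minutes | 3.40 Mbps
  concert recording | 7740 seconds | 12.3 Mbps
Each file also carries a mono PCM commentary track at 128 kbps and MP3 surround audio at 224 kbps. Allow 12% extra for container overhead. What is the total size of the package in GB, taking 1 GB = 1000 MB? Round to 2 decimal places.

Audio total: 128 + 224 = 352 kbps = 0.352 Mbps.
animated explainer: 6.952 Mbps × 432 s × 1.12 = 3363.7 Mb
product demo: 10.072 Mbps × 1440 s × 1.12 = 16244.1 Mb
training video: 7.372 Mbps × 1920 s × 1.12 = 15852.7 Mb
podcast episode with video: 6.262 Mbps × 7560 s × 1.12 = 53021.6 Mb
security camera export: 3.752 Mbps × 21300 s × 1.12 = 89507.7 Mb
concert recording: 12.652 Mbps × 7740 s × 1.12 = 109677.7 Mb
Total: 287667.5 Mb = 35958.4 MB.
= 35.96 GB.

35.96 GB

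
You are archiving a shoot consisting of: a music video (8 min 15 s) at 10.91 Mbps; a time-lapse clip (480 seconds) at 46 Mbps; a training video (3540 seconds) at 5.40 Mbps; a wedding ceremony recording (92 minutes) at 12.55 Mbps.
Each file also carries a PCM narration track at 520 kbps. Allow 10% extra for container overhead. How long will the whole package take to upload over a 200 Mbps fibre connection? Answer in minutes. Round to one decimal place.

11.1 minutes

Audio: 520 kbps = 0.520 Mbps.
music video: 11.430 Mbps × 495 s × 1.10 = 6223.6 Mb
time-lapse clip: 46.520 Mbps × 480 s × 1.10 = 24562.6 Mb
training video: 5.920 Mbps × 3540 s × 1.10 = 23052.5 Mb
wedding ceremony recording: 13.070 Mbps × 5520 s × 1.10 = 79361.0 Mb
Total: 133199.7 Mb = 16650.0 MB.
At 200 Mbps: 133199.7 / 200 = 666 s ≈ 11.1 minutes.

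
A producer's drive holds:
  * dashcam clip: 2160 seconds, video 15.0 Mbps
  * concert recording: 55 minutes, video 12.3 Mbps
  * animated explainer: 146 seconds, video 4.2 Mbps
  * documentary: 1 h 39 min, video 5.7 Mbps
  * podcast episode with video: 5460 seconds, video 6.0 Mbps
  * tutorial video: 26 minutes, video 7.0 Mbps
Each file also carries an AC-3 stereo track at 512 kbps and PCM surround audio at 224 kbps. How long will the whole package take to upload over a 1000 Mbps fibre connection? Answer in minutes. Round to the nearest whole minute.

Audio total: 512 + 224 = 736 kbps = 0.736 Mbps.
dashcam clip: 15.736 Mbps × 2160 s = 33989.8 Mb
concert recording: 13.036 Mbps × 3300 s = 43018.8 Mb
animated explainer: 4.936 Mbps × 146 s = 720.7 Mb
documentary: 6.436 Mbps × 5940 s = 38229.8 Mb
podcast episode with video: 6.736 Mbps × 5460 s = 36778.6 Mb
tutorial video: 7.736 Mbps × 1560 s = 12068.2 Mb
Total: 164805.8 Mb = 20600.7 MB.
At 1000 Mbps: 164805.8 / 1000 = 165 s ≈ 2.75 minutes.

3 minutes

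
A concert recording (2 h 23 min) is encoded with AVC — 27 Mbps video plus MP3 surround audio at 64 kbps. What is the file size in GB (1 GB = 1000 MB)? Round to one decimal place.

29.0 GB

2 h 23 min = 143 min = 8580 s
Audio: 64 kbps = 0.064 Mbps.
Total bitrate: 27 + 0.064 = 27.064 Mbps.
Stream data: 27.064 Mbps × 8580 s = 232209.1 Mb.
232,209 Mb ÷ 8 = 29,026 MB → 29.03 GB.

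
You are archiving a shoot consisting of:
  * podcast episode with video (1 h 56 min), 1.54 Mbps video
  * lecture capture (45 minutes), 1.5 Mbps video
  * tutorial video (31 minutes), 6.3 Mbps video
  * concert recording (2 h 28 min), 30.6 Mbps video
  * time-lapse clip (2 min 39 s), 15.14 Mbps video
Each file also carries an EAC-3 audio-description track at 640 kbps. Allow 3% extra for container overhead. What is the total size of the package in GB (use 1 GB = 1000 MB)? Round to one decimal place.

40.4 GB

Audio: 640 kbps = 0.640 Mbps.
podcast episode with video: 2.180 Mbps × 6960 s × 1.03 = 15628.0 Mb
lecture capture: 2.140 Mbps × 2700 s × 1.03 = 5951.3 Mb
tutorial video: 6.940 Mbps × 1860 s × 1.03 = 13295.7 Mb
concert recording: 31.240 Mbps × 8880 s × 1.03 = 285733.5 Mb
time-lapse clip: 15.780 Mbps × 159 s × 1.03 = 2584.3 Mb
Total: 323192.8 Mb = 40399.1 MB.
= 40.40 GB.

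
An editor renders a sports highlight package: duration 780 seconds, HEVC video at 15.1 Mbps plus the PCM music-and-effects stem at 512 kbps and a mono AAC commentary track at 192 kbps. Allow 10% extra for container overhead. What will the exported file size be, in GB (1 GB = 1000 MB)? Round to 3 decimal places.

Audio total: 512 + 192 = 704 kbps = 0.704 Mbps.
Total bitrate: 15.1 + 0.704 = 15.804 Mbps.
Stream data: 15.804 Mbps × 780 s = 12327.1 Mb.
With 10% container overhead: ×1.10.
13,560 Mb ÷ 8 = 1,695 MB → 1.695 GB.

1.695 GB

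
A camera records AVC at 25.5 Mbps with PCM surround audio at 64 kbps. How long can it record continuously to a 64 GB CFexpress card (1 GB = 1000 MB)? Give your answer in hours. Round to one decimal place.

Audio: 64 kbps = 0.064 Mbps.
Total bitrate: 25.5 + 0.064 = 25.564 Mbps.
Capacity: 64 GB = 512,000 Mb.
Recording time: 512,000 / 25.564 = 20,028 s ≈ 5.56 hours.

5.6 hours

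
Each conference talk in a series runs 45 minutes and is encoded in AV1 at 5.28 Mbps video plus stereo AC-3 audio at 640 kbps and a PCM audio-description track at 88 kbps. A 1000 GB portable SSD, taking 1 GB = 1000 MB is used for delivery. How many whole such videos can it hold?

493

45 min = 2700 s
Audio total: 640 + 88 = 728 kbps = 0.728 Mbps.
Total bitrate: 6.008 Mbps.
Per item: 6.008 Mbps × 2700 s = 16,222 Mb = 2,028 MB.
Capacity: 1000 GB = 8,000,000 Mb; 493.17 items → 493 complete.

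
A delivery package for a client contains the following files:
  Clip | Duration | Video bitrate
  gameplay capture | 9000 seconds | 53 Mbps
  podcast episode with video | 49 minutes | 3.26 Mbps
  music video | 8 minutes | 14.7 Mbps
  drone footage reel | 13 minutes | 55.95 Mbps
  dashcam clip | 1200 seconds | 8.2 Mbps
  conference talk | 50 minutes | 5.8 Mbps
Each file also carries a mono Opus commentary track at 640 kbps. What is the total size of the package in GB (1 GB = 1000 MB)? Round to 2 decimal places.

Audio: 640 kbps = 0.640 Mbps.
gameplay capture: 53.640 Mbps × 9000 s = 482760.0 Mb
podcast episode with video: 3.900 Mbps × 2940 s = 11466.0 Mb
music video: 15.340 Mbps × 480 s = 7363.2 Mb
drone footage reel: 56.590 Mbps × 780 s = 44140.2 Mb
dashcam clip: 8.840 Mbps × 1200 s = 10608.0 Mb
conference talk: 6.440 Mbps × 3000 s = 19320.0 Mb
Total: 575657.4 Mb = 71957.2 MB.
= 71.96 GB.

71.96 GB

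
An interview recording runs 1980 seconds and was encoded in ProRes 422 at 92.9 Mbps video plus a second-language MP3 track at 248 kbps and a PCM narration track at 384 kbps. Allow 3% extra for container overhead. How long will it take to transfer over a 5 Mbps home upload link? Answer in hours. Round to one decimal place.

Audio total: 248 + 384 = 632 kbps = 0.632 Mbps.
Total bitrate: 93.532 Mbps.
File: 93.532 Mbps × 1980 s = 185193.4 Mb.
With 3% container overhead: ×1.03. → 190749.2 Mb.
At 5 Mbps: 190749.2 / 5 = 38149.8 s ≈ 10.6 hours.

10.6 hours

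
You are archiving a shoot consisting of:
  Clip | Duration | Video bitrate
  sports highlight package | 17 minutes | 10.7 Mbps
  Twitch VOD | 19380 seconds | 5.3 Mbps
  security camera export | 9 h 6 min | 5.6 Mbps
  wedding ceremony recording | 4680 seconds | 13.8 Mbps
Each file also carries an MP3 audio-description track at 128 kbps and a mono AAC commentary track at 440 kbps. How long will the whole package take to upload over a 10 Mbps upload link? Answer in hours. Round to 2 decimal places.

10.96 hours

Audio total: 128 + 440 = 568 kbps = 0.568 Mbps.
sports highlight package: 11.268 Mbps × 1020 s = 11493.4 Mb
Twitch VOD: 5.868 Mbps × 19380 s = 113721.8 Mb
security camera export: 6.168 Mbps × 32760 s = 202063.7 Mb
wedding ceremony recording: 14.368 Mbps × 4680 s = 67242.2 Mb
Total: 394521.1 Mb = 49315.1 MB.
At 10 Mbps: 394521.1 / 10 = 39452 s ≈ 11 hours.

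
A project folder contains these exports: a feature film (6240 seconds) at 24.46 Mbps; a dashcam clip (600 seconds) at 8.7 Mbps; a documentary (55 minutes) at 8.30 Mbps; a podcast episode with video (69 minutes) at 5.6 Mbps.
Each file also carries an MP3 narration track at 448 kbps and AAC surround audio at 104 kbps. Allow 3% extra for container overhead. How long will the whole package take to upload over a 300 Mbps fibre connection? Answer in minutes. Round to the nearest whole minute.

Audio total: 448 + 104 = 552 kbps = 0.552 Mbps.
feature film: 25.012 Mbps × 6240 s × 1.03 = 160757.1 Mb
dashcam clip: 9.252 Mbps × 600 s × 1.03 = 5717.7 Mb
documentary: 8.852 Mbps × 3300 s × 1.03 = 30087.9 Mb
podcast episode with video: 6.152 Mbps × 4140 s × 1.03 = 26233.4 Mb
Total: 222796.2 Mb = 27849.5 MB.
At 300 Mbps: 222796.2 / 300 = 743 s ≈ 12.4 minutes.

12 minutes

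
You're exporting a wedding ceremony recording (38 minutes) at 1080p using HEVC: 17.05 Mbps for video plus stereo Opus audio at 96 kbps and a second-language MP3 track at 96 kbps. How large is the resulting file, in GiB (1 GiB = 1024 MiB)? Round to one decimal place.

4.6 GiB

38 min = 2280 s
Audio total: 96 + 96 = 192 kbps = 0.192 Mbps.
Total bitrate: 17.05 + 0.192 = 17.242 Mbps.
Stream data: 17.242 Mbps × 2280 s = 39311.8 Mb.
39,312 Mb = 4,913,970,000 bytes ÷ 1,073,741,824 = 4.576 GiB.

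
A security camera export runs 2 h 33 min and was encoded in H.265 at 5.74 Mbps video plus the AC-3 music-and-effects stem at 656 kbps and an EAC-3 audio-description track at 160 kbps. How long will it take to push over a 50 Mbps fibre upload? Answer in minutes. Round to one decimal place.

20.1 minutes

2 h 33 min = 153 min = 9180 s
Audio total: 656 + 160 = 816 kbps = 0.816 Mbps.
Total bitrate: 6.556 Mbps.
File: 6.556 Mbps × 9180 s = 60184.1 Mb.
At 50 Mbps: 60184.1 / 50 = 1203.7 s ≈ 20.1 minutes.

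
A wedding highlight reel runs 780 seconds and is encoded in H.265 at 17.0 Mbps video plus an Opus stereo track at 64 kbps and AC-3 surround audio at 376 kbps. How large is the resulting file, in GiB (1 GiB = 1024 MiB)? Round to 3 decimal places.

Audio total: 64 + 376 = 440 kbps = 0.440 Mbps.
Total bitrate: 17.0 + 0.440 = 17.440 Mbps.
Stream data: 17.440 Mbps × 780 s = 13603.2 Mb.
13,603 Mb = 1,700,400,000 bytes ÷ 1,073,741,824 = 1.584 GiB.

1.584 GiB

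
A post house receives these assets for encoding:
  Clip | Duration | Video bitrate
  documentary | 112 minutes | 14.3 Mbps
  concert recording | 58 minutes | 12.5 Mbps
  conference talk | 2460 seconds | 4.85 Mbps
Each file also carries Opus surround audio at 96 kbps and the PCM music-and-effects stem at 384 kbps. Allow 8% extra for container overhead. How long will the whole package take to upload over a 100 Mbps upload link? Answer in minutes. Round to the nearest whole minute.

28 minutes

Audio total: 96 + 384 = 480 kbps = 0.480 Mbps.
documentary: 14.780 Mbps × 6720 s × 1.08 = 107267.3 Mb
concert recording: 12.980 Mbps × 3480 s × 1.08 = 48784.0 Mb
conference talk: 5.330 Mbps × 2460 s × 1.08 = 14160.7 Mb
Total: 170212.1 Mb = 21276.5 MB.
At 100 Mbps: 170212.1 / 100 = 1702 s ≈ 28.4 minutes.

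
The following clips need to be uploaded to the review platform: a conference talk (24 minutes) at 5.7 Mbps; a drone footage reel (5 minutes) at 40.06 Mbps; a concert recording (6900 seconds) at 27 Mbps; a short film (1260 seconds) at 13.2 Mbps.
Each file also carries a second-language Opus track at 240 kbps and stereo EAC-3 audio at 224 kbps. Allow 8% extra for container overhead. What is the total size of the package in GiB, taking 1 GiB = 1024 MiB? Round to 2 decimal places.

28.63 GiB

Audio total: 240 + 224 = 464 kbps = 0.464 Mbps.
conference talk: 6.164 Mbps × 1440 s × 1.08 = 9586.3 Mb
drone footage reel: 40.524 Mbps × 300 s × 1.08 = 13129.8 Mb
concert recording: 27.464 Mbps × 6900 s × 1.08 = 204661.7 Mb
short film: 13.664 Mbps × 1260 s × 1.08 = 18594.0 Mb
Total: 245971.7 Mb = 30746.5 MB.
= 28.63 GiB.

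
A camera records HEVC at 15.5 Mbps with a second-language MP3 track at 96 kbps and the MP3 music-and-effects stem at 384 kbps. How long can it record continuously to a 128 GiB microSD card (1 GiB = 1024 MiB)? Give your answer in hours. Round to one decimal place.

19.1 hours

Audio total: 96 + 384 = 480 kbps = 0.480 Mbps.
Total bitrate: 15.5 + 0.480 = 15.980 Mbps.
Capacity: 128 GiB = 1,099,512 Mb.
Recording time: 1,099,512 / 15.980 = 68,805 s ≈ 19.1 hours.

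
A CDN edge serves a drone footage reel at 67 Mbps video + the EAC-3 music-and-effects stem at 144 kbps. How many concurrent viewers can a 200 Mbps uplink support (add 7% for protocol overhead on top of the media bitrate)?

2

Audio: 144 kbps = 0.144 Mbps.
Per-viewer media rate: 67.144 Mbps.
On the wire with 7% overhead: 71.844 Mbps.
200 Mbps = 200.0 Mbps; 200.0 / 71.844 = 2.78 → 2 viewers.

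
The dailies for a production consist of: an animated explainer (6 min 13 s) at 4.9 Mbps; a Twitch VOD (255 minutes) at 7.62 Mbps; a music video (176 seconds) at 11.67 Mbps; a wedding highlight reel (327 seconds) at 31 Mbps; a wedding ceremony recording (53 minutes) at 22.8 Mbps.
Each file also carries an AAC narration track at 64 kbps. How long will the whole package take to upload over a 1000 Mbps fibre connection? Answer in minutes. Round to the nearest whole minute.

3 minutes

Audio: 64 kbps = 0.064 Mbps.
animated explainer: 4.964 Mbps × 373 s = 1851.6 Mb
Twitch VOD: 7.684 Mbps × 15300 s = 117565.2 Mb
music video: 11.734 Mbps × 176 s = 2065.2 Mb
wedding highlight reel: 31.064 Mbps × 327 s = 10157.9 Mb
wedding ceremony recording: 22.864 Mbps × 3180 s = 72707.5 Mb
Total: 204347.4 Mb = 25543.4 MB.
At 1000 Mbps: 204347.4 / 1000 = 204 s ≈ 3.41 minutes.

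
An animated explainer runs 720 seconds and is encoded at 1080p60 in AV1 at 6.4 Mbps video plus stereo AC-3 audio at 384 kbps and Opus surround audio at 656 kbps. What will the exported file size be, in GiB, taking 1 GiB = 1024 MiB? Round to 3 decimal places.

0.624 GiB

Audio total: 384 + 656 = 1040 kbps = 1.040 Mbps.
Total bitrate: 6.4 + 1.040 = 7.440 Mbps.
Stream data: 7.440 Mbps × 720 s = 5356.8 Mb.
5,357 Mb = 669,600,000 bytes ÷ 1,073,741,824 = 0.6236 GiB.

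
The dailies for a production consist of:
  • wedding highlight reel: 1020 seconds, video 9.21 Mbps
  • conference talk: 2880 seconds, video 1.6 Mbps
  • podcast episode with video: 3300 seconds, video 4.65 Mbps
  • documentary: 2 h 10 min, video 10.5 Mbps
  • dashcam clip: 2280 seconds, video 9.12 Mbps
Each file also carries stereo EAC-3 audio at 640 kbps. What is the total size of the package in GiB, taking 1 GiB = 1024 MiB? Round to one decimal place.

16.7 GiB

Audio: 640 kbps = 0.640 Mbps.
wedding highlight reel: 9.850 Mbps × 1020 s = 10047.0 Mb
conference talk: 2.240 Mbps × 2880 s = 6451.2 Mb
podcast episode with video: 5.290 Mbps × 3300 s = 17457.0 Mb
documentary: 11.140 Mbps × 7800 s = 86892.0 Mb
dashcam clip: 9.760 Mbps × 2280 s = 22252.8 Mb
Total: 143100.0 Mb = 17887.5 MB.
= 16.66 GiB.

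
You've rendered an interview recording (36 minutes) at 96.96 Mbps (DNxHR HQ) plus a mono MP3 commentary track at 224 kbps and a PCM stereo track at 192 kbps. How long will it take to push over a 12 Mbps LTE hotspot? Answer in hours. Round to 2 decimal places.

4.87 hours

36 min = 2160 s
Audio total: 224 + 192 = 416 kbps = 0.416 Mbps.
Total bitrate: 97.376 Mbps.
File: 97.376 Mbps × 2160 s = 210332.2 Mb.
At 12 Mbps: 210332.2 / 12 = 17527.7 s ≈ 4.87 hours.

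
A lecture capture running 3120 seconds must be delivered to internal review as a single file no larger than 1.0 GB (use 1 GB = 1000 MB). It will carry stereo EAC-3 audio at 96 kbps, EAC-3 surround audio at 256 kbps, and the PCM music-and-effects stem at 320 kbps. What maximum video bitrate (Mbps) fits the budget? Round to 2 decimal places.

1.89 Mbps

Budget: 1.0 GB = 8000.0 Mb.
Total bitrate budget: 8000.0 Mb / 3120 s = 2.564 Mbps.
Audio total: 96 + 256 + 320 = 672 kbps = 0.672 Mbps.
Video: 2.564 − 0.672 = 1.892 Mbps.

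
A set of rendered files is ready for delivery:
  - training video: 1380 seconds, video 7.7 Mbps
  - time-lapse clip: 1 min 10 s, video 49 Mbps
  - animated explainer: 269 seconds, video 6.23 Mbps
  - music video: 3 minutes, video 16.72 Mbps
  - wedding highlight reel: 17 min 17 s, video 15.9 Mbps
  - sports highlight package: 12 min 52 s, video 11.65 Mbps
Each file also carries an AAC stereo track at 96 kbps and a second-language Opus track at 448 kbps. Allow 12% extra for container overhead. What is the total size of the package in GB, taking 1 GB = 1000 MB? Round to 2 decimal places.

Audio total: 96 + 448 = 544 kbps = 0.544 Mbps.
training video: 8.244 Mbps × 1380 s × 1.12 = 12741.9 Mb
time-lapse clip: 49.544 Mbps × 70 s × 1.12 = 3884.2 Mb
animated explainer: 6.774 Mbps × 269 s × 1.12 = 2040.9 Mb
music video: 17.264 Mbps × 180 s × 1.12 = 3480.4 Mb
wedding highlight reel: 16.444 Mbps × 1037 s × 1.12 = 19098.7 Mb
sports highlight package: 12.194 Mbps × 772 s × 1.12 = 10543.4 Mb
Total: 51789.6 Mb = 6473.7 MB.
= 6.474 GB.

6.47 GB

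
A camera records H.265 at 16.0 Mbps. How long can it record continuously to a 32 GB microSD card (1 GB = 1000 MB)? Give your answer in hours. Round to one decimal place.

Capacity: 32 GB = 256,000 Mb.
Recording time: 256,000 / 16.000 = 16,000 s ≈ 4.44 hours.

4.4 hours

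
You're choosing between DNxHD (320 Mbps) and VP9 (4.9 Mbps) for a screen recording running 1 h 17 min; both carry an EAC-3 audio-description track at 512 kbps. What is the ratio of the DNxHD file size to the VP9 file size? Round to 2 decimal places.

59.22

1 h 17 min = 77 min = 4620 s
Audio: 512 kbps = 0.512 Mbps.
DNxHD: 320.512 Mbps × 4620 s = 1480765.4 Mb = 185.096 GB.
VP9: 5.412 Mbps × 4620 s = 25003.4 Mb = 3.125 GB.
Ratio: 185.096 / 3.125 = 59.222.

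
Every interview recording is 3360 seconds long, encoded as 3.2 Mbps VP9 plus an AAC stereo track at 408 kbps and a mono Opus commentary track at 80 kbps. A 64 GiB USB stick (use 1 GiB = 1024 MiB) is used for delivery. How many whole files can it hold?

Audio total: 408 + 80 = 488 kbps = 0.488 Mbps.
Total bitrate: 3.688 Mbps.
Per item: 3.688 Mbps × 3360 s = 12,392 Mb = 1,549 MB.
Capacity: 64 GiB = 549,756 Mb; 44.36 items → 44 complete.

44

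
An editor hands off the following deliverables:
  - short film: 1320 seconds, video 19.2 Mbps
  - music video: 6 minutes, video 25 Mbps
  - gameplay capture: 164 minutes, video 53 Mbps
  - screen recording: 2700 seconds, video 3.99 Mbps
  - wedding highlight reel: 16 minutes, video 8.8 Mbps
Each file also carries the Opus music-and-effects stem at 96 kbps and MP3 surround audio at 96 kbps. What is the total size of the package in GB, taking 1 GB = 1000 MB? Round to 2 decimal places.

72.25 GB

Audio total: 96 + 96 = 192 kbps = 0.192 Mbps.
short film: 19.392 Mbps × 1320 s = 25597.4 Mb
music video: 25.192 Mbps × 360 s = 9069.1 Mb
gameplay capture: 53.192 Mbps × 9840 s = 523409.3 Mb
screen recording: 4.182 Mbps × 2700 s = 11291.4 Mb
wedding highlight reel: 8.992 Mbps × 960 s = 8632.3 Mb
Total: 577999.6 Mb = 72249.9 MB.
= 72.25 GB.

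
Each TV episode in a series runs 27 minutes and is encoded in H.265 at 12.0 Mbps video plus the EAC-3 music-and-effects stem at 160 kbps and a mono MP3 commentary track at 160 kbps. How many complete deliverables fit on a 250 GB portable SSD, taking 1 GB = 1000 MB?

27 min = 1620 s
Audio total: 160 + 160 = 320 kbps = 0.320 Mbps.
Total bitrate: 12.320 Mbps.
Per item: 12.320 Mbps × 1620 s = 19,958 Mb = 2,495 MB.
Capacity: 250 GB = 2,000,000 Mb; 100.21 items → 100 complete.

100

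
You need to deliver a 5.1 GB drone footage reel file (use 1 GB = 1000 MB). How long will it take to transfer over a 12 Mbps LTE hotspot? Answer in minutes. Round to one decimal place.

File: 5.1 GB = 40800.0 Mb.
At 12 Mbps: 40800.0 / 12 = 3400.0 s ≈ 56.7 minutes.

56.7 minutes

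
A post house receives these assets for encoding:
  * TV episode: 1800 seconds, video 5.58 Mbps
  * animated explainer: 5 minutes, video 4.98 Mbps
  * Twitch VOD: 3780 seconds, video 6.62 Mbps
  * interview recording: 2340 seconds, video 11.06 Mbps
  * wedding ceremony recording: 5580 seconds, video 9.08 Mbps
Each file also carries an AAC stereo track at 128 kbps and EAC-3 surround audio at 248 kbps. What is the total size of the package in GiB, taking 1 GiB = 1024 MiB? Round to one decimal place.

Audio total: 128 + 248 = 376 kbps = 0.376 Mbps.
TV episode: 5.956 Mbps × 1800 s = 10720.8 Mb
animated explainer: 5.356 Mbps × 300 s = 1606.8 Mb
Twitch VOD: 6.996 Mbps × 3780 s = 26444.9 Mb
interview recording: 11.436 Mbps × 2340 s = 26760.2 Mb
wedding ceremony recording: 9.456 Mbps × 5580 s = 52764.5 Mb
Total: 118297.2 Mb = 14787.1 MB.
= 13.77 GiB.

13.8 GiB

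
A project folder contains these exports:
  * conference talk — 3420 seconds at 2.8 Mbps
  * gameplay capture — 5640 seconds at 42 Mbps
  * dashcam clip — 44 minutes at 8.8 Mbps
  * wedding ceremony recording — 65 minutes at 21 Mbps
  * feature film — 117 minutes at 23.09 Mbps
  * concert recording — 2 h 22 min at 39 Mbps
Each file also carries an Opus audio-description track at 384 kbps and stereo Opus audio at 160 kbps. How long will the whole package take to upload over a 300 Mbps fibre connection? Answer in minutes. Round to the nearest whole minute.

48 minutes

Audio total: 384 + 160 = 544 kbps = 0.544 Mbps.
conference talk: 3.344 Mbps × 3420 s = 11436.5 Mb
gameplay capture: 42.544 Mbps × 5640 s = 239948.2 Mb
dashcam clip: 9.344 Mbps × 2640 s = 24668.2 Mb
wedding ceremony recording: 21.544 Mbps × 3900 s = 84021.6 Mb
feature film: 23.634 Mbps × 7020 s = 165910.7 Mb
concert recording: 39.544 Mbps × 8520 s = 336914.9 Mb
Total: 862900.0 Mb = 107862.5 MB.
At 300 Mbps: 862900.0 / 300 = 2876 s ≈ 47.9 minutes.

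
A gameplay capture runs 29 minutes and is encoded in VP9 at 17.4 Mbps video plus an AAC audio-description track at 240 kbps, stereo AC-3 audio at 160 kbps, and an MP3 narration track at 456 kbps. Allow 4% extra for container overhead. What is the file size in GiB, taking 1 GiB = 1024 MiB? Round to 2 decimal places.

29 min = 1740 s
Audio total: 240 + 160 + 456 = 856 kbps = 0.856 Mbps.
Total bitrate: 17.4 + 0.856 = 18.256 Mbps.
Stream data: 18.256 Mbps × 1740 s = 31765.4 Mb.
With 4% container overhead: ×1.04.
33,036 Mb = 4,129,507,200 bytes ÷ 1,073,741,824 = 3.846 GiB.

3.85 GiB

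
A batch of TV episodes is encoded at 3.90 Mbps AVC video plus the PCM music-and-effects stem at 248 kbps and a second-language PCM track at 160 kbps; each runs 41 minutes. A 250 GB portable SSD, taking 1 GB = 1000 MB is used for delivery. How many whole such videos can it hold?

188

41 min = 2460 s
Audio total: 248 + 160 = 408 kbps = 0.408 Mbps.
Total bitrate: 4.308 Mbps.
Per item: 4.308 Mbps × 2460 s = 10,598 Mb = 1,325 MB.
Capacity: 250 GB = 2,000,000 Mb; 188.72 items → 188 complete.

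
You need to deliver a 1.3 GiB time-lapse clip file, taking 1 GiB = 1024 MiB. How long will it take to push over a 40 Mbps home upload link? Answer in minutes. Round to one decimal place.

File: 1.3 GiB = 11166.9 Mb.
At 40 Mbps: 11166.9 / 40 = 279.2 s ≈ 4.65 minutes.

4.7 minutes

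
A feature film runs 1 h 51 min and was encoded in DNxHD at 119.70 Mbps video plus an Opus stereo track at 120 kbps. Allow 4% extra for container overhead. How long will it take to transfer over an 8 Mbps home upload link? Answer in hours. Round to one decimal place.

28.8 hours

1 h 51 min = 111 min = 6660 s
Audio: 120 kbps = 0.120 Mbps.
Total bitrate: 119.820 Mbps.
File: 119.820 Mbps × 6660 s = 798001.2 Mb.
With 4% container overhead: ×1.04. → 829921.2 Mb.
At 8 Mbps: 829921.2 / 8 = 103740.2 s ≈ 28.8 hours.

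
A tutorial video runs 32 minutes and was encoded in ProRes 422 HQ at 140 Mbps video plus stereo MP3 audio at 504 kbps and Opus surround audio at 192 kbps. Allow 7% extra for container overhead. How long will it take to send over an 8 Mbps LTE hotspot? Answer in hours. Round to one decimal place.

10.0 hours

32 min = 1920 s
Audio total: 504 + 192 = 696 kbps = 0.696 Mbps.
Total bitrate: 140.696 Mbps.
File: 140.696 Mbps × 1920 s = 270136.3 Mb.
With 7% container overhead: ×1.07. → 289045.9 Mb.
At 8 Mbps: 289045.9 / 8 = 36130.7 s ≈ 10 hours.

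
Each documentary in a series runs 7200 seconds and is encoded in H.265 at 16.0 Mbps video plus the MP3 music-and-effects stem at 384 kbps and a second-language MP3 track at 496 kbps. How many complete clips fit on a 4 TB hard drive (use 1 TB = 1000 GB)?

Audio total: 384 + 496 = 880 kbps = 0.880 Mbps.
Total bitrate: 16.880 Mbps.
Per item: 16.880 Mbps × 7200 s = 121,536 Mb = 15,192 MB.
Capacity: 4 TB = 32,000,000 Mb; 263.30 items → 263 complete.

263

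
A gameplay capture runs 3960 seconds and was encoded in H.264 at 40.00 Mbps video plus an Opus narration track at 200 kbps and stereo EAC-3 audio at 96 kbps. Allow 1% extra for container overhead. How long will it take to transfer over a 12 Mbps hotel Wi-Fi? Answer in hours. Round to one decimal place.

Audio total: 200 + 96 = 296 kbps = 0.296 Mbps.
Total bitrate: 40.296 Mbps.
File: 40.296 Mbps × 3960 s = 159572.2 Mb.
With 1% container overhead: ×1.01. → 161167.9 Mb.
At 12 Mbps: 161167.9 / 12 = 13430.7 s ≈ 3.73 hours.

3.7 hours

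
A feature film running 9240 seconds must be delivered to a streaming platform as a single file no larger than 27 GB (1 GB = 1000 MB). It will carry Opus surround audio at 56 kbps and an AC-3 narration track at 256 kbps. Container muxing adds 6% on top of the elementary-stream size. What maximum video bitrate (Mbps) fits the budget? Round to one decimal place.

21.7 Mbps

Budget: 27 GB = 216000.0 Mb.
Stream payload after overhead: 216000.0 / 1.06 = 203773.6 Mb.
Total bitrate budget: 203773.6 Mb / 9240 s = 22.053 Mbps.
Audio total: 56 + 256 = 312 kbps = 0.312 Mbps.
Video: 22.053 − 0.312 = 21.741 Mbps.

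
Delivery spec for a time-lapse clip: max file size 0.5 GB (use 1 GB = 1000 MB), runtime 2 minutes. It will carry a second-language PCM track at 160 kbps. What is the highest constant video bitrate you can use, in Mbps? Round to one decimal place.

33.2 Mbps

Budget: 0.5 GB = 4000.0 Mb.
2 min = 120 s
Total bitrate budget: 4000.0 Mb / 120 s = 33.333 Mbps.
Audio: 160 kbps = 0.160 Mbps.
Video: 33.333 − 0.160 = 33.173 Mbps.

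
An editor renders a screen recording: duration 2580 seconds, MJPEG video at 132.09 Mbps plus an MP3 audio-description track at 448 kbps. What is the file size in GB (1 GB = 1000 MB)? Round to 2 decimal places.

42.74 GB

Audio: 448 kbps = 0.448 Mbps.
Total bitrate: 132.09 + 0.448 = 132.538 Mbps.
Stream data: 132.538 Mbps × 2580 s = 341948.0 Mb.
341,948 Mb ÷ 8 = 42,744 MB → 42.74 GB.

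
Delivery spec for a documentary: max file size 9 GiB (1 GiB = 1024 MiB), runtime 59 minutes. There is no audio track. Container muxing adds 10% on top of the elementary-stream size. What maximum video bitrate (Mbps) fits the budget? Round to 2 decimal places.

Budget: 9 GiB = 77309.4 Mb.
Stream payload after overhead: 77309.4 / 1.10 = 70281.3 Mb.
59 min = 3540 s
Total bitrate budget: 70281.3 Mb / 3540 s = 19.853 Mbps.

19.85 Mbps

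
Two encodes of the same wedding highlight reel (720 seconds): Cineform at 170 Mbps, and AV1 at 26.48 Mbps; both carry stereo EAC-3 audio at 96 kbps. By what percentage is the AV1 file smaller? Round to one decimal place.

84.4%

Audio: 96 kbps = 0.096 Mbps.
Cineform: 170.096 Mbps × 720 s = 122469.1 Mb = 14.257 GiB.
AV1: 26.576 Mbps × 720 s = 19134.7 Mb = 2.228 GiB.
Reduction: (1 − 2.228/14.257) × 100 = 84.38%.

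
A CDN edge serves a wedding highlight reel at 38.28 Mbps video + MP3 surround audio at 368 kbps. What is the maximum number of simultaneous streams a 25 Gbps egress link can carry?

Audio: 368 kbps = 0.368 Mbps.
Per-viewer media rate: 38.648 Mbps.
25 Gbps = 25,000 Mbps; 25,000 / 38.648 = 646.86 → 646 viewers.

646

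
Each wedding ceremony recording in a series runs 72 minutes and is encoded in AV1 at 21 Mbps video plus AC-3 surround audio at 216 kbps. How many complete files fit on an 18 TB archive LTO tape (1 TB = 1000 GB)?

1571

72 min = 4320 s
Audio: 216 kbps = 0.216 Mbps.
Total bitrate: 21.216 Mbps.
Per item: 21.216 Mbps × 4320 s = 91,653 Mb = 11,457 MB.
Capacity: 18 TB = 144,000,000 Mb; 1571.14 items → 1571 complete.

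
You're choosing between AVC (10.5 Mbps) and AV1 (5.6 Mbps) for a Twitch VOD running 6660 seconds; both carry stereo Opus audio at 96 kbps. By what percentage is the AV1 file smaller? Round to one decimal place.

Audio: 96 kbps = 0.096 Mbps.
AVC: 10.596 Mbps × 6660 s = 70569.4 Mb = 8.215 GiB.
AV1: 5.696 Mbps × 6660 s = 37935.4 Mb = 4.416 GiB.
Reduction: (1 − 4.416/8.215) × 100 = 46.24%.

46.2%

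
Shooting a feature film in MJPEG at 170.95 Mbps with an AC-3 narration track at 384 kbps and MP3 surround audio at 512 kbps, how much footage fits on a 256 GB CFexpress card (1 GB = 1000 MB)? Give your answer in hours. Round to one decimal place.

3.3 hours

Audio total: 384 + 512 = 896 kbps = 0.896 Mbps.
Total bitrate: 170.95 + 0.896 = 171.846 Mbps.
Capacity: 256 GB = 2,048,000 Mb.
Recording time: 2,048,000 / 171.846 = 11,918 s ≈ 3.31 hours.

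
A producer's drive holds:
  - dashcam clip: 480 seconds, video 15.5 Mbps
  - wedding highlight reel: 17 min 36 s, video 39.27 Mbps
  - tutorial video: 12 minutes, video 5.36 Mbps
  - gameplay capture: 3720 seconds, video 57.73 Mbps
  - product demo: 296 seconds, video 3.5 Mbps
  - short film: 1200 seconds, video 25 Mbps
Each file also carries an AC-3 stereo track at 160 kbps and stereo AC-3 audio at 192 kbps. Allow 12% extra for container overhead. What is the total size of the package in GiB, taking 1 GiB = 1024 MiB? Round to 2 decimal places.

39.27 GiB

Audio total: 160 + 192 = 352 kbps = 0.352 Mbps.
dashcam clip: 15.852 Mbps × 480 s × 1.12 = 8522.0 Mb
wedding highlight reel: 39.622 Mbps × 1056 s × 1.12 = 46861.7 Mb
tutorial video: 5.712 Mbps × 720 s × 1.12 = 4606.2 Mb
gameplay capture: 58.082 Mbps × 3720 s × 1.12 = 241992.8 Mb
product demo: 3.852 Mbps × 296 s × 1.12 = 1277.0 Mb
short film: 25.352 Mbps × 1200 s × 1.12 = 34073.1 Mb
Total: 337332.9 Mb = 42166.6 MB.
= 39.27 GiB.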